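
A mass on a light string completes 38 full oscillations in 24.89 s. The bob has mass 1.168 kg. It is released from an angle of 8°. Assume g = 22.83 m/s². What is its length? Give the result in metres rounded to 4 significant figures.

0.2481 m

T = 24.89/38 = 0.65500 s.
From T = 2π√(L/g), L = gT²/(4π²) = 22.83 × 0.65500²/(4π²) = 0.2481 m.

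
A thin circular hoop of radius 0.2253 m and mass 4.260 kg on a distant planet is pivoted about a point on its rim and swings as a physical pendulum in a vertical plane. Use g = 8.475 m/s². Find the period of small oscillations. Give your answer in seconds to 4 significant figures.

I_cm = mr² = 0.21624 kg·m². The pivot is at distance d = 0.2253 m from the centre of mass.
By the parallel-axis theorem, I = I_cm + md² = 0.21624 + 0.21624 = 0.43248 kg·m².
T = 2π√(I/(mgd)) = 2π√(0.43248/(4.260 × 8.475 × 0.2253)) = 1.449 s.

1.449 s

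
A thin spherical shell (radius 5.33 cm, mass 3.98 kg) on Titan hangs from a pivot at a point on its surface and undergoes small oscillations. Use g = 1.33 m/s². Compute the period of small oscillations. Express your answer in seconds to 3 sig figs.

I_cm = (2/3)mr² = 0.007538 kg·m². The pivot is at distance d = 0.0533 m from the centre of mass.
By the parallel-axis theorem, I = I_cm + md² = 0.007538 + 0.01131 = 0.01884 kg·m².
T = 2π√(I/(mgd)) = 2π√(0.01884/(3.98 × 1.33 × 0.0533)) = 1.62 s.

1.62 s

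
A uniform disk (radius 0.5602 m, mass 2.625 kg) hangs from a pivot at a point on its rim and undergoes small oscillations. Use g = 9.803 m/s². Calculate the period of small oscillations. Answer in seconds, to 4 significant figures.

I_cm = ½mr² = 0.41189 kg·m². The pivot is at distance d = 0.5602 m from the centre of mass.
By the parallel-axis theorem, I = I_cm + md² = 0.41189 + 0.82379 = 1.2357 kg·m².
T = 2π√(I/(mgd)) = 2π√(1.2357/(2.625 × 9.803 × 0.5602)) = 1.840 s.

1.840 s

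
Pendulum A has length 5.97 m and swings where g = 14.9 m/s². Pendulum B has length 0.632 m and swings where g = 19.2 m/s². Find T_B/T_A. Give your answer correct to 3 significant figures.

0.287

T = 2π√(L/g), so T_B/T_A = √((L_B/g_B)/(L_A/g_A)) = √((0.632/19.2)/(5.97/14.9)) = 0.287.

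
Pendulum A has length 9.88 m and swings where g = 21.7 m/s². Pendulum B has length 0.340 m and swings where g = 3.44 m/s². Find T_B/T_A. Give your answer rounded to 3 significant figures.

0.466

T = 2π√(L/g), so T_B/T_A = √((L_B/g_B)/(L_A/g_A)) = √((0.340/3.44)/(9.88/21.7)) = 0.466.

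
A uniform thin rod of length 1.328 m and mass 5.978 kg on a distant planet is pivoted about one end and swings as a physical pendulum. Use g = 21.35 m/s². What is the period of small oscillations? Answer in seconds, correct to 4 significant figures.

1.279 s

For a physical pendulum T = 2π√(I/(mgd)), with d = 0.66400 m from pivot to centre of mass.
I_cm = mL²/12 = 5.978 × 1.328²/12 = 0.87856 kg·m²; I = I_cm + md² = 0.87856 + 5.978 × 0.66400² = 3.5142 kg·m².
T = 2π√(3.5142/(5.978 × 21.35 × 0.66400)) = 1.279 s.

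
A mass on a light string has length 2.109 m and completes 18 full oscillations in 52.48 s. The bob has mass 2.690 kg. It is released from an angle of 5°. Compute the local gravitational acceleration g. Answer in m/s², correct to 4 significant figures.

T = 52.48/18 = 2.9156 s.
From T = 2π√(L/g), g = 4π²L/T² = 4π² × 2.109/2.9156² = 9.795 m/s².

9.795 m/s²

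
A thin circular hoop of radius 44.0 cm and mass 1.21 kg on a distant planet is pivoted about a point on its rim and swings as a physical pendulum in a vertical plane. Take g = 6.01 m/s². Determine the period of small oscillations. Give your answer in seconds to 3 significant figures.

2.40 s

I_cm = mr² = 0.2343 kg·m². The pivot is at distance d = 0.440 m from the centre of mass.
By the parallel-axis theorem, I = I_cm + md² = 0.2343 + 0.2343 = 0.4685 kg·m².
T = 2π√(I/(mgd)) = 2π√(0.4685/(1.21 × 6.01 × 0.440)) = 2.40 s.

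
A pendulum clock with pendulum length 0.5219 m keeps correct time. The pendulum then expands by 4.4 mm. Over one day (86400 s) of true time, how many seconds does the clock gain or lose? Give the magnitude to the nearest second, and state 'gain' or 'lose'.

T ∝ √L, so T'/T = √(0.52630/0.5219) = 1.00421.
In 86400 s of true time the clock registers 86400/1.00421 = 86038.1 s, so it loses 362 s.

lose 362 s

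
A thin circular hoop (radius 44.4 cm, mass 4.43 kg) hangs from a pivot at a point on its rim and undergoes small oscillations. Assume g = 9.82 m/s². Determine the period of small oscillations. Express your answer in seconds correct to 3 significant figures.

I_cm = mr² = 0.8733 kg·m². The pivot is at distance d = 0.444 m from the centre of mass.
By the parallel-axis theorem, I = I_cm + md² = 0.8733 + 0.8733 = 1.747 kg·m².
T = 2π√(I/(mgd)) = 2π√(1.747/(4.43 × 9.82 × 0.444)) = 1.89 s.

1.89 s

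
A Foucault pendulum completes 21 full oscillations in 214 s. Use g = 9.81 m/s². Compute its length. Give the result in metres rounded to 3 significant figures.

25.8 m

T = 214/21 = 10.19 s.
From T = 2π√(L/g), L = gT²/(4π²) = 9.81 × 10.19²/(4π²) = 25.8 m.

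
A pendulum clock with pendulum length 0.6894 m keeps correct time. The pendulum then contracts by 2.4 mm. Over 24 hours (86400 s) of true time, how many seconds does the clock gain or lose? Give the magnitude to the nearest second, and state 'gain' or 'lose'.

gain 151 s

T ∝ √L, so T'/T = √(0.68700/0.6894) = 0.998258.
In 86400 s of true time the clock registers 86400/0.998258 = 86550.8 s, so it gains 151 s.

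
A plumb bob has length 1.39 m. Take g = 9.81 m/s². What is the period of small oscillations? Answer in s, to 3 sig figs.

T = 2π√(L/g) = 2π√(1.39/9.81) = 2π × 0.3764 = 2.37 s.

2.37 s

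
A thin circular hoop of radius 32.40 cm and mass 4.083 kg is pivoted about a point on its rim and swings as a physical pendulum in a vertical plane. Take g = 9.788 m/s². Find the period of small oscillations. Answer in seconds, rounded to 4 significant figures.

I_cm = mr² = 0.42862 kg·m². The pivot is at distance d = 0.3240 m from the centre of mass.
By the parallel-axis theorem, I = I_cm + md² = 0.42862 + 0.42862 = 0.85723 kg·m².
T = 2π√(I/(mgd)) = 2π√(0.85723/(4.083 × 9.788 × 0.3240)) = 1.617 s.

1.617 s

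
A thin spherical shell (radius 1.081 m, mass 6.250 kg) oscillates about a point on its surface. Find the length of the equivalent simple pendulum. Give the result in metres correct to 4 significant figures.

The equivalent simple-pendulum length is L_eq = I/(md), where I is about the pivot and d = 1.0810 m.
I_cm = (2/3)mR² = 4.8690 kg·m², so I = I_cm + md² = 4.8690 + 7.3035 = 12.173 kg·m².
L_eq = 12.173/(6.250 × 1.0810) = 1.802 m.

1.802 m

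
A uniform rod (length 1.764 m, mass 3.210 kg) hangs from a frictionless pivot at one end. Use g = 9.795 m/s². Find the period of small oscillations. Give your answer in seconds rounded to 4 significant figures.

2.177 s

For a physical pendulum T = 2π√(I/(mgd)), with d = 0.88200 m from pivot to centre of mass.
I_cm = mL²/12 = 3.210 × 1.764²/12 = 0.83238 kg·m²; I = I_cm + md² = 0.83238 + 3.210 × 0.88200² = 3.3295 kg·m².
T = 2π√(3.3295/(3.210 × 9.795 × 0.88200)) = 2.177 s.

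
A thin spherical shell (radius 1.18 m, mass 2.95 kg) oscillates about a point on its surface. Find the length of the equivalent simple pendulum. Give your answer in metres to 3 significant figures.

The equivalent simple-pendulum length is L_eq = I/(md), where I is about the pivot and d = 1.180 m.
I_cm = (2/3)mR² = 2.738 kg·m², so I = I_cm + md² = 2.738 + 4.108 = 6.846 kg·m².
L_eq = 6.846/(2.95 × 1.180) = 1.97 m.

1.97 m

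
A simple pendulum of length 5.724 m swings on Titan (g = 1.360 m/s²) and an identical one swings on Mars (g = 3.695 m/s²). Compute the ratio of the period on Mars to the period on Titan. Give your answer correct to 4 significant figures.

T ∝ 1/√g, so T₂/T₁ = √(g₁/g₂) = √(1.360/3.695) = 0.6067.

0.6067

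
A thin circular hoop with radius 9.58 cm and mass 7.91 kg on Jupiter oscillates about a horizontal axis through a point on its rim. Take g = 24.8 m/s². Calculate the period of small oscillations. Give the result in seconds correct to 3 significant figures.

0.552 s

I_cm = mr² = 0.07260 kg·m². The pivot is at distance d = 0.0958 m from the centre of mass.
By the parallel-axis theorem, I = I_cm + md² = 0.07260 + 0.07260 = 0.1452 kg·m².
T = 2π√(I/(mgd)) = 2π√(0.1452/(7.91 × 24.8 × 0.0958)) = 0.552 s.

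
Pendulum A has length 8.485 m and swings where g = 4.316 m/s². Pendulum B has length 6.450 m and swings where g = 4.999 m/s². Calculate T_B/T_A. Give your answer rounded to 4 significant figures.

0.8101

T = 2π√(L/g), so T_B/T_A = √((L_B/g_B)/(L_A/g_A)) = √((6.450/4.999)/(8.485/4.316)) = 0.8101.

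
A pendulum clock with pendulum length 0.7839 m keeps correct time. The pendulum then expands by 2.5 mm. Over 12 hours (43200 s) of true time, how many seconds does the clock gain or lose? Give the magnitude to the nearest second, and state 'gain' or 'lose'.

T ∝ √L, so T'/T = √(0.78640/0.7839) = 1.00159.
In 43200 s of true time the clock registers 43200/1.00159 = 43131.3 s, so it loses 69 s.

lose 69 s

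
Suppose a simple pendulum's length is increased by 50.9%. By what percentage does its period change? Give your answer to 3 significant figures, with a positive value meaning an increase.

22.8%

T ∝ √L, so T'/T = √(1.509) = 1.228.
Percentage change in T = (1.228 − 1) × 100% = 22.8%.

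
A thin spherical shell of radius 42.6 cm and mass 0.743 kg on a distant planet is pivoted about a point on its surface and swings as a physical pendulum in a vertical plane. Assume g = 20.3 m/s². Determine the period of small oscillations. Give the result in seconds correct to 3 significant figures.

1.18 s

I_cm = (2/3)mr² = 0.08989 kg·m². The pivot is at distance d = 0.426 m from the centre of mass.
By the parallel-axis theorem, I = I_cm + md² = 0.08989 + 0.1348 = 0.2247 kg·m².
T = 2π√(I/(mgd)) = 2π√(0.2247/(0.743 × 20.3 × 0.426)) = 1.18 s.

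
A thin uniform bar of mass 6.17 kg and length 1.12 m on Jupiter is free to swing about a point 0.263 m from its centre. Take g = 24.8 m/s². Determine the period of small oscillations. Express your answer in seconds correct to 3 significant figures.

For a physical pendulum T = 2π√(I/(mgd)), with d = 0.2630 m from pivot to centre of mass.
I_cm = mL²/12 = 6.17 × 1.12²/12 = 0.6450 kg·m²; I = I_cm + md² = 0.6450 + 6.17 × 0.2630² = 1.072 kg·m².
T = 2π√(1.072/(6.17 × 24.8 × 0.2630)) = 1.03 s.

1.03 s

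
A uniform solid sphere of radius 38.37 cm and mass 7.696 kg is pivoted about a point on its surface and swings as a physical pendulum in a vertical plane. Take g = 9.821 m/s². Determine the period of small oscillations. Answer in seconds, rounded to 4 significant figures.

1.469 s

I_cm = (2/5)mr² = 0.45322 kg·m². The pivot is at distance d = 0.3837 m from the centre of mass.
By the parallel-axis theorem, I = I_cm + md² = 0.45322 + 1.1330 = 1.5863 kg·m².
T = 2π√(I/(mgd)) = 2π√(1.5863/(7.696 × 9.821 × 0.3837)) = 1.469 s.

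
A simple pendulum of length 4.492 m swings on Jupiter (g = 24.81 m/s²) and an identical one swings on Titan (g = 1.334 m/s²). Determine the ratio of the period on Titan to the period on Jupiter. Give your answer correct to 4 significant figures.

4.313

T ∝ 1/√g, so T₂/T₁ = √(g₁/g₂) = √(24.81/1.334) = 4.313.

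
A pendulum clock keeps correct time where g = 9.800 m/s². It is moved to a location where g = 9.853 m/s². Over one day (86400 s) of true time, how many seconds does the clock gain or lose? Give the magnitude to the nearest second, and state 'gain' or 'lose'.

gain 233 s

The clock's period scales as T ∝ 1/√g, so T'/T = √(9.800/9.853) = 0.997307.
In 86400 s of true time the clock registers 86400/0.997307 = 86633.3 s, so it gains 233 s.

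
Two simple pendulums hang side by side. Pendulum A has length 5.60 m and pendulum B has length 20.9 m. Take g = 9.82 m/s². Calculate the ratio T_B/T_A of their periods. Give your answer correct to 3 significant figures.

T ∝ √L, so T_B/T_A = √(L_B/L_A) = √(20.9/5.60) = 1.93.

1.93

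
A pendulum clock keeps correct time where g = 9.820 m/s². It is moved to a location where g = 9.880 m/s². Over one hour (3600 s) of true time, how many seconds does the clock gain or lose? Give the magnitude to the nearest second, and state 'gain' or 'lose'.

gain 11 s

The clock's period scales as T ∝ 1/√g, so T'/T = √(9.820/9.880) = 0.996959.
In 3600 s of true time the clock registers 3600/0.996959 = 3611.0 s, so it gains 11 s.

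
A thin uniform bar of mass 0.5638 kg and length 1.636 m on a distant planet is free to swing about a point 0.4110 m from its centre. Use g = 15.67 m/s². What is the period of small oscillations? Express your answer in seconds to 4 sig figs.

For a physical pendulum T = 2π√(I/(mgd)), with d = 0.41100 m from pivot to centre of mass.
I_cm = mL²/12 = 0.5638 × 1.636²/12 = 0.12575 kg·m²; I = I_cm + md² = 0.12575 + 0.5638 × 0.41100² = 0.22099 kg·m².
T = 2π√(0.22099/(0.5638 × 15.67 × 0.41100)) = 1.550 s.

1.550 s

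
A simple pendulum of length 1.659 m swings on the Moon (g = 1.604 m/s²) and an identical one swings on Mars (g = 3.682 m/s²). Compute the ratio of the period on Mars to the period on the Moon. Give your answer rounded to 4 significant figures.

0.6600

T ∝ 1/√g, so T₂/T₁ = √(g₁/g₂) = √(1.604/3.682) = 0.6600.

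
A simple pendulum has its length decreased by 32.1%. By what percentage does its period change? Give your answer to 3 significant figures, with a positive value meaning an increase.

T ∝ √L, so T'/T = √(0.6790) = 0.8240.
Percentage change in T = (0.8240 − 1) × 100% = -17.6%.

-17.6%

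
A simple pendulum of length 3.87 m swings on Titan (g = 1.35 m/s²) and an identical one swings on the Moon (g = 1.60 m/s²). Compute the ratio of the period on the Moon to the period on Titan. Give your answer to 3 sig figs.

0.919

T ∝ 1/√g, so T₂/T₁ = √(g₁/g₂) = √(1.35/1.60) = 0.919.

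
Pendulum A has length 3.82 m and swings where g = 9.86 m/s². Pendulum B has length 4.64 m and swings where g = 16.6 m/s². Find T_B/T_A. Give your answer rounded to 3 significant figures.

0.849

T = 2π√(L/g), so T_B/T_A = √((L_B/g_B)/(L_A/g_A)) = √((4.64/16.6)/(3.82/9.86)) = 0.849.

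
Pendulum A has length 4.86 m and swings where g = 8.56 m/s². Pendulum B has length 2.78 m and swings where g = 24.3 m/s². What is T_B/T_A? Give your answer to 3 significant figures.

T = 2π√(L/g), so T_B/T_A = √((L_B/g_B)/(L_A/g_A)) = √((2.78/24.3)/(4.86/8.56)) = 0.449.

0.449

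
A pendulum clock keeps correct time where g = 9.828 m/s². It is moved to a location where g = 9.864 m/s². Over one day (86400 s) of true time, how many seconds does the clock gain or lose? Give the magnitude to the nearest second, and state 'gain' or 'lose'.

The clock's period scales as T ∝ 1/√g, so T'/T = √(9.828/9.864) = 0.998174.
In 86400 s of true time the clock registers 86400/0.998174 = 86558.1 s, so it gains 158 s.

gain 158 s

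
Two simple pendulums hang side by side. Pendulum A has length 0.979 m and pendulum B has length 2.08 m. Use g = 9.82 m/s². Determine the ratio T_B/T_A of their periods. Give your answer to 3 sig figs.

T ∝ √L, so T_B/T_A = √(L_B/L_A) = √(2.08/0.979) = 1.46.

1.46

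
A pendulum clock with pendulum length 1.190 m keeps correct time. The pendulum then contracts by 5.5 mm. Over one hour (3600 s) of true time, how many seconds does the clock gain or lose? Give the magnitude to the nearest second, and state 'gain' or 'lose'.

T ∝ √L, so T'/T = √(1.18450/1.190) = 0.997686.
In 3600 s of true time the clock registers 3600/0.997686 = 3608.3 s, so it gains 8 s.

gain 8 s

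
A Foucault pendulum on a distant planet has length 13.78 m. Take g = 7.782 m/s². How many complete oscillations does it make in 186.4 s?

T = 2π√(L/g) = 2π√(13.78/7.782) = 8.3610 s.
Number of complete oscillations = ⌊186.4/8.3610⌋ = ⌊22.294⌋ = 22.

22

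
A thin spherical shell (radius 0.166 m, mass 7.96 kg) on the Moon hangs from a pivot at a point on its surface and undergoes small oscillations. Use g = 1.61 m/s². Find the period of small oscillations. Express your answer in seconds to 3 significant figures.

2.60 s

I_cm = (2/3)mr² = 0.1462 kg·m². The pivot is at distance d = 0.166 m from the centre of mass.
By the parallel-axis theorem, I = I_cm + md² = 0.1462 + 0.2193 = 0.3656 kg·m².
T = 2π√(I/(mgd)) = 2π√(0.3656/(7.96 × 1.61 × 0.166)) = 2.60 s.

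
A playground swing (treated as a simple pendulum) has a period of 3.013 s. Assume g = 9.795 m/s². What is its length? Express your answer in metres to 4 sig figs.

2.252 m

From T = 2π√(L/g), L = gT²/(4π²) = 9.795 × 3.0130²/(4π²) = 2.252 m.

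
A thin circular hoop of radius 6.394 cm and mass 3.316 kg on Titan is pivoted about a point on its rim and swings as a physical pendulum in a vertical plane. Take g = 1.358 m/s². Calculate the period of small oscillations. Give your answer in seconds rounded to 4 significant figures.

I_cm = mr² = 0.013557 kg·m². The pivot is at distance d = 0.06394 m from the centre of mass.
By the parallel-axis theorem, I = I_cm + md² = 0.013557 + 0.013557 = 0.027114 kg·m².
T = 2π√(I/(mgd)) = 2π√(0.027114/(3.316 × 1.358 × 0.06394)) = 1.928 s.

1.928 s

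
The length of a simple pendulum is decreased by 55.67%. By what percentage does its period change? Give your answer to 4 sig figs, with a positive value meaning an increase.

T ∝ √L, so T'/T = √(0.44330) = 0.66581.
Percentage change in T = (0.66581 − 1) × 100% = -33.42%.

-33.42%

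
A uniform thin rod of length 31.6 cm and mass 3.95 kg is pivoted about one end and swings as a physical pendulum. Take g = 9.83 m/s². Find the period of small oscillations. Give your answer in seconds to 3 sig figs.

For a physical pendulum T = 2π√(I/(mgd)), with d = 0.1580 m from pivot to centre of mass.
I_cm = mL²/12 = 3.95 × 0.316²/12 = 0.03287 kg·m²; I = I_cm + md² = 0.03287 + 3.95 × 0.1580² = 0.1315 kg·m².
T = 2π√(0.1315/(3.95 × 9.83 × 0.1580)) = 0.920 s.

0.920 s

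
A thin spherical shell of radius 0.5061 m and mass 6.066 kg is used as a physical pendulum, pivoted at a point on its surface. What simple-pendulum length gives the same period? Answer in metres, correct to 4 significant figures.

The equivalent simple-pendulum length is L_eq = I/(md), where I is about the pivot and d = 0.50610 m.
I_cm = (2/3)mR² = 1.0358 kg·m², so I = I_cm + md² = 1.0358 + 1.5537 = 2.5895 kg·m².
L_eq = 2.5895/(6.066 × 0.50610) = 0.8435 m.

0.8435 m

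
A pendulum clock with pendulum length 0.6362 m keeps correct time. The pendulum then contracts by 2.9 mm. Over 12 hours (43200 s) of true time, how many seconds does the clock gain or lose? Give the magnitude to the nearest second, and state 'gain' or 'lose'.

T ∝ √L, so T'/T = √(0.63330/0.6362) = 0.997718.
In 43200 s of true time the clock registers 43200/0.997718 = 43298.8 s, so it gains 99 s.

gain 99 s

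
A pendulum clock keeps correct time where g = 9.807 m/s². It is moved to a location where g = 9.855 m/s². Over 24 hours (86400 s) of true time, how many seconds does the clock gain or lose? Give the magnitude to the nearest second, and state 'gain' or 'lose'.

The clock's period scales as T ∝ 1/√g, so T'/T = √(9.807/9.855) = 0.997562.
In 86400 s of true time the clock registers 86400/0.997562 = 86611.2 s, so it gains 211 s.

gain 211 s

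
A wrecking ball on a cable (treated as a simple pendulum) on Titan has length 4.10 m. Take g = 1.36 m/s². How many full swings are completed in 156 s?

14

T = 2π√(L/g) = 2π√(4.10/1.36) = 10.91 s.
Number of complete oscillations = ⌊156/10.91⌋ = ⌊14.30⌋ = 14.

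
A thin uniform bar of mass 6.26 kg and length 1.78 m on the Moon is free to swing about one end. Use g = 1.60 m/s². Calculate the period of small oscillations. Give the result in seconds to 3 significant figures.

5.41 s

For a physical pendulum T = 2π√(I/(mgd)), with d = 0.8900 m from pivot to centre of mass.
I_cm = mL²/12 = 6.26 × 1.78²/12 = 1.653 kg·m²; I = I_cm + md² = 1.653 + 6.26 × 0.8900² = 6.611 kg·m².
T = 2π√(6.611/(6.26 × 1.60 × 0.8900)) = 5.41 s.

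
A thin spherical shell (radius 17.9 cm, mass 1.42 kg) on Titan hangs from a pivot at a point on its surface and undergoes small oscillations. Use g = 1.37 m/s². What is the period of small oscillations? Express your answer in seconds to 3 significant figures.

I_cm = (2/3)mr² = 0.03033 kg·m². The pivot is at distance d = 0.179 m from the centre of mass.
By the parallel-axis theorem, I = I_cm + md² = 0.03033 + 0.04550 = 0.07583 kg·m².
T = 2π√(I/(mgd)) = 2π√(0.07583/(1.42 × 1.37 × 0.179)) = 2.93 s.

2.93 s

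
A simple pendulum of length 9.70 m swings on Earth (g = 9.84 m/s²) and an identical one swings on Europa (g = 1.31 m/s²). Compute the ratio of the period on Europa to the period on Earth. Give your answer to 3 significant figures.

2.74

T ∝ 1/√g, so T₂/T₁ = √(g₁/g₂) = √(9.84/1.31) = 2.74.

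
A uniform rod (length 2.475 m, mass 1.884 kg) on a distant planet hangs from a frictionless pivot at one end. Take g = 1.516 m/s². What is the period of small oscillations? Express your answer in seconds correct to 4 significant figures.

For a physical pendulum T = 2π√(I/(mgd)), with d = 1.2375 m from pivot to centre of mass.
I_cm = mL²/12 = 1.884 × 2.475²/12 = 0.96172 kg·m²; I = I_cm + md² = 0.96172 + 1.884 × 1.2375² = 3.8469 kg·m².
T = 2π√(3.8469/(1.884 × 1.516 × 1.2375)) = 6.555 s.

6.555 s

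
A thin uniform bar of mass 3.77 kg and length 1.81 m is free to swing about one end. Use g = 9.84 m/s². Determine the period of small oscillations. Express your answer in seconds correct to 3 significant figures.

2.20 s

For a physical pendulum T = 2π√(I/(mgd)), with d = 0.9050 m from pivot to centre of mass.
I_cm = mL²/12 = 3.77 × 1.81²/12 = 1.029 kg·m²; I = I_cm + md² = 1.029 + 3.77 × 0.9050² = 4.117 kg·m².
T = 2π√(4.117/(3.77 × 9.84 × 0.9050)) = 2.20 s.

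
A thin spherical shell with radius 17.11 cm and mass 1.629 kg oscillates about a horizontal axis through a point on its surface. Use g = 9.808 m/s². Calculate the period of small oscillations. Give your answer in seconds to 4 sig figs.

1.071 s

I_cm = (2/3)mr² = 0.031793 kg·m². The pivot is at distance d = 0.1711 m from the centre of mass.
By the parallel-axis theorem, I = I_cm + md² = 0.031793 + 0.047689 = 0.079482 kg·m².
T = 2π√(I/(mgd)) = 2π√(0.079482/(1.629 × 9.808 × 0.1711)) = 1.071 s.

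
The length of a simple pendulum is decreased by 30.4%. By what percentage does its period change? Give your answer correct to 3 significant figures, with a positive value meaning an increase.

-16.6%

T ∝ √L, so T'/T = √(0.6960) = 0.8343.
Percentage change in T = (0.8343 − 1) × 100% = -16.6%.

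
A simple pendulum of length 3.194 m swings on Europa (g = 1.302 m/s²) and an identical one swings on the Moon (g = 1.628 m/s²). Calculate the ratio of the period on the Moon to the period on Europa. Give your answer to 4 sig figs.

T ∝ 1/√g, so T₂/T₁ = √(g₁/g₂) = √(1.302/1.628) = 0.8943.

0.8943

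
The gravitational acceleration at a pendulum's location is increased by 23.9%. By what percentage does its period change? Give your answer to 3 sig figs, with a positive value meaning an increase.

T ∝ 1/√g, so T'/T = 1/√(1.239) = 0.8984.
Percentage change in T = (0.8984 − 1) × 100% = -10.2%.

-10.2%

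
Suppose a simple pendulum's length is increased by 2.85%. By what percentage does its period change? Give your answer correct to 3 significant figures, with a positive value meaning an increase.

T ∝ √L, so T'/T = √(1.028) = 1.014.
Percentage change in T = (1.014 − 1) × 100% = 1.41%.

1.41%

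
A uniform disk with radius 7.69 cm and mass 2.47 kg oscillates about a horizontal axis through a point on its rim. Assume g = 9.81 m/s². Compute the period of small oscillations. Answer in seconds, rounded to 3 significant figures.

0.681 s

I_cm = ½mr² = 0.007303 kg·m². The pivot is at distance d = 0.0769 m from the centre of mass.
By the parallel-axis theorem, I = I_cm + md² = 0.007303 + 0.01461 = 0.02191 kg·m².
T = 2π√(I/(mgd)) = 2π√(0.02191/(2.47 × 9.81 × 0.0769)) = 0.681 s.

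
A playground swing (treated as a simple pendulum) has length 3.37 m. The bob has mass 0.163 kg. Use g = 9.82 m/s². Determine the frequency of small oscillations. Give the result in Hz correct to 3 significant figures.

T = 2π√(L/g) = 2π√(3.37/9.82) = 3.681 s, so f = 1/T = 0.272 Hz.

0.272 Hz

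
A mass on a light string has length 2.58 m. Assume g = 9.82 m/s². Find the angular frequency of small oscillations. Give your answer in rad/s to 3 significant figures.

ω = √(g/L) = √(9.82/2.58) = 1.95 rad/s.

1.95 rad/s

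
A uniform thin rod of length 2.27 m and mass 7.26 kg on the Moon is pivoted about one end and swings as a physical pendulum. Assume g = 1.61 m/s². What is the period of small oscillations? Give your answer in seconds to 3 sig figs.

For a physical pendulum T = 2π√(I/(mgd)), with d = 1.135 m from pivot to centre of mass.
I_cm = mL²/12 = 7.26 × 2.27²/12 = 3.118 kg·m²; I = I_cm + md² = 3.118 + 7.26 × 1.135² = 12.47 kg·m².
T = 2π√(12.47/(7.26 × 1.61 × 1.135)) = 6.09 s.

6.09 s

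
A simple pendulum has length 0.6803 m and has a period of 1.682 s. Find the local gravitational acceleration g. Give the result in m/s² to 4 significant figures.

9.493 m/s²

From T = 2π√(L/g), g = 4π²L/T² = 4π² × 0.6803/1.6820² = 9.493 m/s².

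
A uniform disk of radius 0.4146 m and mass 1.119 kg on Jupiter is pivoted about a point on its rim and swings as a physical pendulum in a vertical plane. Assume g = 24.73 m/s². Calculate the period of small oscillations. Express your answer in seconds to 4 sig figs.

0.9964 s

I_cm = ½mr² = 0.096174 kg·m². The pivot is at distance d = 0.4146 m from the centre of mass.
By the parallel-axis theorem, I = I_cm + md² = 0.096174 + 0.19235 = 0.28852 kg·m².
T = 2π√(I/(mgd)) = 2π√(0.28852/(1.119 × 24.73 × 0.4146)) = 0.9964 s.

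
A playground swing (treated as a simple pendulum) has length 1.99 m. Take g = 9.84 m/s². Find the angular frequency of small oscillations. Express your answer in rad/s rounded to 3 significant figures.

2.22 rad/s

ω = √(g/L) = √(9.84/1.99) = 2.22 rad/s.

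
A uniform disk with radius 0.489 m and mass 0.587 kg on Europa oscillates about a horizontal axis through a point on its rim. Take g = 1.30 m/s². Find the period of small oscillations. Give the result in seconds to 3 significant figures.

4.72 s

I_cm = ½mr² = 0.07018 kg·m². The pivot is at distance d = 0.489 m from the centre of mass.
By the parallel-axis theorem, I = I_cm + md² = 0.07018 + 0.1404 = 0.2105 kg·m².
T = 2π√(I/(mgd)) = 2π√(0.2105/(0.587 × 1.30 × 0.489)) = 4.72 s.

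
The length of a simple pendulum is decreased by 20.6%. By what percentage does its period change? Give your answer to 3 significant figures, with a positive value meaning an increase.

T ∝ √L, so T'/T = √(0.7940) = 0.8911.
Percentage change in T = (0.8911 − 1) × 100% = -10.9%.

-10.9%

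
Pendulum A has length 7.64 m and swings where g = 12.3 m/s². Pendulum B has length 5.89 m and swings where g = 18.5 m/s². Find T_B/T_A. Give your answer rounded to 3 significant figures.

T = 2π√(L/g), so T_B/T_A = √((L_B/g_B)/(L_A/g_A)) = √((5.89/18.5)/(7.64/12.3)) = 0.716.

0.716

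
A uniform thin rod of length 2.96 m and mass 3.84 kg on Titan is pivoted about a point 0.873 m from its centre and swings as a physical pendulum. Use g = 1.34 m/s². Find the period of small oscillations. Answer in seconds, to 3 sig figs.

For a physical pendulum T = 2π√(I/(mgd)), with d = 0.8730 m from pivot to centre of mass.
I_cm = mL²/12 = 3.84 × 2.96²/12 = 2.804 kg·m²; I = I_cm + md² = 2.804 + 3.84 × 0.8730² = 5.730 kg·m².
T = 2π√(5.730/(3.84 × 1.34 × 0.8730)) = 7.10 s.

7.10 s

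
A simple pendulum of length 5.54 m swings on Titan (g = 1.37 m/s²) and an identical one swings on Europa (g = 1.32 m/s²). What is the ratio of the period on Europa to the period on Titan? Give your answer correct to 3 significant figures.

T ∝ 1/√g, so T₂/T₁ = √(g₁/g₂) = √(1.37/1.32) = 1.02.

1.02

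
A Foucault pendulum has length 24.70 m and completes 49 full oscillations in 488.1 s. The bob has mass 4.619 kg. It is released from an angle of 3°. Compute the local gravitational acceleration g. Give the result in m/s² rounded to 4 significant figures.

T = 488.1/49 = 9.9612 s.
From T = 2π√(L/g), g = 4π²L/T² = 4π² × 24.70/9.9612² = 9.827 m/s².

9.827 m/s²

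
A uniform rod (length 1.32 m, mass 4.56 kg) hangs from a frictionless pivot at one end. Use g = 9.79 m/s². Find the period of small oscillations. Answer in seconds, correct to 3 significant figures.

1.88 s

For a physical pendulum T = 2π√(I/(mgd)), with d = 0.6600 m from pivot to centre of mass.
I_cm = mL²/12 = 4.56 × 1.32²/12 = 0.6621 kg·m²; I = I_cm + md² = 0.6621 + 4.56 × 0.6600² = 2.648 kg·m².
T = 2π√(2.648/(4.56 × 9.79 × 0.6600)) = 1.88 s.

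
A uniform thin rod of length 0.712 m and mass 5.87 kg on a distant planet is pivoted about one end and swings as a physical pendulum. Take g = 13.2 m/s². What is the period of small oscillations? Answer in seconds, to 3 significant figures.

For a physical pendulum T = 2π√(I/(mgd)), with d = 0.3560 m from pivot to centre of mass.
I_cm = mL²/12 = 5.87 × 0.712²/12 = 0.2480 kg·m²; I = I_cm + md² = 0.2480 + 5.87 × 0.3560² = 0.9919 kg·m².
T = 2π√(0.9919/(5.87 × 13.2 × 0.3560)) = 1.19 s.

1.19 s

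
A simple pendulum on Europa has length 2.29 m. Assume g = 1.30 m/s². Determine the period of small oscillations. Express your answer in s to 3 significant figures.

8.34 s

T = 2π√(L/g) = 2π√(2.29/1.30) = 2π × 1.327 = 8.34 s.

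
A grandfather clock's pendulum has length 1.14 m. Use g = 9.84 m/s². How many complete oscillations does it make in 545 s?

254

T = 2π√(L/g) = 2π√(1.14/9.84) = 2.139 s.
Number of complete oscillations = ⌊545/2.139⌋ = ⌊254.8⌋ = 254.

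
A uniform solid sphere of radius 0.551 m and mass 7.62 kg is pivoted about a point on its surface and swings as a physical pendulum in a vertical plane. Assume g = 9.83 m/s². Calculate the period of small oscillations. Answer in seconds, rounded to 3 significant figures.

I_cm = (2/5)mr² = 0.9254 kg·m². The pivot is at distance d = 0.551 m from the centre of mass.
By the parallel-axis theorem, I = I_cm + md² = 0.9254 + 2.313 = 3.239 kg·m².
T = 2π√(I/(mgd)) = 2π√(3.239/(7.62 × 9.83 × 0.551)) = 1.76 s.

1.76 s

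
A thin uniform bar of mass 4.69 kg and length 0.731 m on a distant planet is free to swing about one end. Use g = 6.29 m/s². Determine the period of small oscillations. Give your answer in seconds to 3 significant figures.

1.75 s

For a physical pendulum T = 2π√(I/(mgd)), with d = 0.3655 m from pivot to centre of mass.
I_cm = mL²/12 = 4.69 × 0.731²/12 = 0.2088 kg·m²; I = I_cm + md² = 0.2088 + 4.69 × 0.3655² = 0.8354 kg·m².
T = 2π√(0.8354/(4.69 × 6.29 × 0.3655)) = 1.75 s.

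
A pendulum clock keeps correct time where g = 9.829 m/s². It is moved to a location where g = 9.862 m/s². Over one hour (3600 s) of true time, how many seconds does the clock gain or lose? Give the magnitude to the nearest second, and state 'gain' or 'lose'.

gain 6 s

The clock's period scales as T ∝ 1/√g, so T'/T = √(9.829/9.862) = 0.998326.
In 3600 s of true time the clock registers 3600/0.998326 = 3606.0 s, so it gains 6 s.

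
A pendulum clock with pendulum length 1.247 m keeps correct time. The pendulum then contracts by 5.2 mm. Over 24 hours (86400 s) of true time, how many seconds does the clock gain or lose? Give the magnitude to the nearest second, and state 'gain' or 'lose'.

T ∝ √L, so T'/T = √(1.24180/1.247) = 0.997913.
In 86400 s of true time the clock registers 86400/0.997913 = 86580.7 s, so it gains 181 s.

gain 181 s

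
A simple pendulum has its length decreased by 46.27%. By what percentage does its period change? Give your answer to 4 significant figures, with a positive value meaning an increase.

T ∝ √L, so T'/T = √(0.53730) = 0.73301.
Percentage change in T = (0.73301 − 1) × 100% = -26.70%.

-26.70%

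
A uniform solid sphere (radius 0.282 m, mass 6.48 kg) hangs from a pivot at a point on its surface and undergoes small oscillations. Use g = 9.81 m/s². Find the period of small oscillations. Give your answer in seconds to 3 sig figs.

1.26 s

I_cm = (2/5)mr² = 0.2061 kg·m². The pivot is at distance d = 0.282 m from the centre of mass.
By the parallel-axis theorem, I = I_cm + md² = 0.2061 + 0.5153 = 0.7214 kg·m².
T = 2π√(I/(mgd)) = 2π√(0.7214/(6.48 × 9.81 × 0.282)) = 1.26 s.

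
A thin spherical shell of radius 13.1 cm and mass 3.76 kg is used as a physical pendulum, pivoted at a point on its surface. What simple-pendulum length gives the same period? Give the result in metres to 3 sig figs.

0.218 m

The equivalent simple-pendulum length is L_eq = I/(md), where I is about the pivot and d = 0.1310 m.
I_cm = (2/3)mR² = 0.04302 kg·m², so I = I_cm + md² = 0.04302 + 0.06453 = 0.1075 kg·m².
L_eq = 0.1075/(3.76 × 0.1310) = 0.218 m.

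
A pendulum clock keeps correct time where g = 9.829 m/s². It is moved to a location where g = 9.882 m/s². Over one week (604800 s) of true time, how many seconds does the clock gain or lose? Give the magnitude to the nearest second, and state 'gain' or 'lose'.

gain 1628 s

The clock's period scales as T ∝ 1/√g, so T'/T = √(9.829/9.882) = 0.997315.
In 604800 s of true time the clock registers 604800/0.997315 = 606428.4 s, so it gains 1628 s.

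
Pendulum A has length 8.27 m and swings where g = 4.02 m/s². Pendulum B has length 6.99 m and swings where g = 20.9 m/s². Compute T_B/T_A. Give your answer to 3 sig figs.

0.403

T = 2π√(L/g), so T_B/T_A = √((L_B/g_B)/(L_A/g_A)) = √((6.99/20.9)/(8.27/4.02)) = 0.403.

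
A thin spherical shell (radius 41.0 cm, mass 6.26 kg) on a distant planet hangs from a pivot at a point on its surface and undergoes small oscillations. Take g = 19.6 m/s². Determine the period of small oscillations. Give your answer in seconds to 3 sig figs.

I_cm = (2/3)mr² = 0.7015 kg·m². The pivot is at distance d = 0.410 m from the centre of mass.
By the parallel-axis theorem, I = I_cm + md² = 0.7015 + 1.052 = 1.754 kg·m².
T = 2π√(I/(mgd)) = 2π√(1.754/(6.26 × 19.6 × 0.410)) = 1.17 s.

1.17 s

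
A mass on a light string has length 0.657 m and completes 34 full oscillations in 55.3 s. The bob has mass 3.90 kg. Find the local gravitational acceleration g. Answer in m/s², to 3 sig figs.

T = 55.3/34 = 1.626 s.
From T = 2π√(L/g), g = 4π²L/T² = 4π² × 0.657/1.626² = 9.80 m/s².

9.80 m/s²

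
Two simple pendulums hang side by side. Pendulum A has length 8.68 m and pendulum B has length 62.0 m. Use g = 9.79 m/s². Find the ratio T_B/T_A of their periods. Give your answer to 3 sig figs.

2.67

T ∝ √L, so T_B/T_A = √(L_B/L_A) = √(62.0/8.68) = 2.67.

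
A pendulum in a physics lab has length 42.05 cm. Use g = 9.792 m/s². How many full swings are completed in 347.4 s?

266

T = 2π√(L/g) = 2π√(0.4205/9.792) = 1.3020 s.
Number of complete oscillations = ⌊347.4/1.3020⌋ = ⌊266.81⌋ = 266.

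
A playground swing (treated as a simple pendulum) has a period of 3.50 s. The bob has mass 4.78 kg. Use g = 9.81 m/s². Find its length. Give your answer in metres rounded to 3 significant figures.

From T = 2π√(L/g), L = gT²/(4π²) = 9.81 × 3.500²/(4π²) = 3.04 m.

3.04 m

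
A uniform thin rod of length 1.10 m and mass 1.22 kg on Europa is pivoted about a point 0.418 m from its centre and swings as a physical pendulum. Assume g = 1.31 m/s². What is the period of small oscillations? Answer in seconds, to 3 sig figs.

4.46 s

For a physical pendulum T = 2π√(I/(mgd)), with d = 0.4180 m from pivot to centre of mass.
I_cm = mL²/12 = 1.22 × 1.10²/12 = 0.1230 kg·m²; I = I_cm + md² = 0.1230 + 1.22 × 0.4180² = 0.3362 kg·m².
T = 2π√(0.3362/(1.22 × 1.31 × 0.4180)) = 4.46 s.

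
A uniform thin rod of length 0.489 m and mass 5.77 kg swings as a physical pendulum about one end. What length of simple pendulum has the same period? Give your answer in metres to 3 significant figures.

0.326 m

The equivalent simple-pendulum length is L_eq = I/(md), where I is about the pivot and d = 0.2445 m.
I_cm = (1/12)mL² = 0.1150 kg·m², so I = I_cm + md² = 0.1150 + 0.3449 = 0.4599 kg·m².
L_eq = 0.4599/(5.77 × 0.2445) = 0.326 m.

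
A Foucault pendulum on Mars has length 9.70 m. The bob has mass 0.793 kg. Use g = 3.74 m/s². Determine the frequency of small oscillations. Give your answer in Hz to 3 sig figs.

T = 2π√(L/g) = 2π√(9.70/3.74) = 10.12 s, so f = 1/T = 0.0988 Hz.

0.0988 Hz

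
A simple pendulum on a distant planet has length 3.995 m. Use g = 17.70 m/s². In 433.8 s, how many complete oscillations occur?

145

T = 2π√(L/g) = 2π√(3.995/17.70) = 2.9851 s.
Number of complete oscillations = ⌊433.8/2.9851⌋ = ⌊145.32⌋ = 145.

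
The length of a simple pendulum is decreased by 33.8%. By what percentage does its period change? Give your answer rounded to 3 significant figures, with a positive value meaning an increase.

T ∝ √L, so T'/T = √(0.6620) = 0.8136.
Percentage change in T = (0.8136 − 1) × 100% = -18.6%.

-18.6%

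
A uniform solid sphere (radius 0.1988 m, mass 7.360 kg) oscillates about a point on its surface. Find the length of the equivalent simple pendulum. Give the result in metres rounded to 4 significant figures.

The equivalent simple-pendulum length is L_eq = I/(md), where I is about the pivot and d = 0.19880 m.
I_cm = (2/5)mR² = 0.11635 kg·m², so I = I_cm + md² = 0.11635 + 0.29088 = 0.40723 kg·m².
L_eq = 0.40723/(7.360 × 0.19880) = 0.2783 m.

0.2783 m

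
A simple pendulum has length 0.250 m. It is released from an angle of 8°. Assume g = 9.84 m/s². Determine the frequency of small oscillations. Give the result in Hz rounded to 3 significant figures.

T = 2π√(L/g) = 2π√(0.250/9.84) = 1.002 s, so f = 1/T = 0.998 Hz.

0.998 Hz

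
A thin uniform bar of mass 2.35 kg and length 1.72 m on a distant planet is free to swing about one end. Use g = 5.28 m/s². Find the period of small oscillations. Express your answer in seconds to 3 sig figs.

2.93 s

For a physical pendulum T = 2π√(I/(mgd)), with d = 0.8600 m from pivot to centre of mass.
I_cm = mL²/12 = 2.35 × 1.72²/12 = 0.5794 kg·m²; I = I_cm + md² = 0.5794 + 2.35 × 0.8600² = 2.317 kg·m².
T = 2π√(2.317/(2.35 × 5.28 × 0.8600)) = 2.93 s.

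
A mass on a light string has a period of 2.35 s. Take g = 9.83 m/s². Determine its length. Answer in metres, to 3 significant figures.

1.38 m

From T = 2π√(L/g), L = gT²/(4π²) = 9.83 × 2.350²/(4π²) = 1.38 m.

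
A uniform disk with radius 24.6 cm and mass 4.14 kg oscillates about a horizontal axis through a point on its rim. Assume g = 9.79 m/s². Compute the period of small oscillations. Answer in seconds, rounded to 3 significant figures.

I_cm = ½mr² = 0.1253 kg·m². The pivot is at distance d = 0.246 m from the centre of mass.
By the parallel-axis theorem, I = I_cm + md² = 0.1253 + 0.2505 = 0.3758 kg·m².
T = 2π√(I/(mgd)) = 2π√(0.3758/(4.14 × 9.79 × 0.246)) = 1.22 s.

1.22 s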